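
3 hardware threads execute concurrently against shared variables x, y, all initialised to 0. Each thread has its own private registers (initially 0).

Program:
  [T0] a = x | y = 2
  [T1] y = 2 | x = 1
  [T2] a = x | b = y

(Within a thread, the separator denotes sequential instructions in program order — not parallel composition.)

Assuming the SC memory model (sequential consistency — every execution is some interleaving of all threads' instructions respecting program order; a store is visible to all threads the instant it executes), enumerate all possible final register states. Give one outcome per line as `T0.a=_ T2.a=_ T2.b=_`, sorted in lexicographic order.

outcome vector order: (T0.a,T2.a,T2.b)
|SC outcomes| = 6

T0.a=0 T2.a=0 T2.b=0
T0.a=0 T2.a=0 T2.b=2
T0.a=0 T2.a=1 T2.b=2
T0.a=1 T2.a=0 T2.b=0
T0.a=1 T2.a=0 T2.b=2
T0.a=1 T2.a=1 T2.b=2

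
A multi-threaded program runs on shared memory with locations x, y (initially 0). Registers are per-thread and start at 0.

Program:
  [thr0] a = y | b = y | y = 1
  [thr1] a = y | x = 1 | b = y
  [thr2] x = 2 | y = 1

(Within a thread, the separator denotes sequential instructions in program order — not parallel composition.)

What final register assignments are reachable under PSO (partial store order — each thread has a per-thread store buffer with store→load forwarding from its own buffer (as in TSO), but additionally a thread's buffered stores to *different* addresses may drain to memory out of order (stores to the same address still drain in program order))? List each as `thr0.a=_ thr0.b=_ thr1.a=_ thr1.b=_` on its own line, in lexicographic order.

outcome vector order: (thr0.a,thr0.b,thr1.a,thr1.b)
|PSO outcomes| = 9

thr0.a=0 thr0.b=0 thr1.a=0 thr1.b=0
thr0.a=0 thr0.b=0 thr1.a=0 thr1.b=1
thr0.a=0 thr0.b=0 thr1.a=1 thr1.b=1
thr0.a=0 thr0.b=1 thr1.a=0 thr1.b=0
thr0.a=0 thr0.b=1 thr1.a=0 thr1.b=1
thr0.a=0 thr0.b=1 thr1.a=1 thr1.b=1
thr0.a=1 thr0.b=1 thr1.a=0 thr1.b=0
thr0.a=1 thr0.b=1 thr1.a=0 thr1.b=1
thr0.a=1 thr0.b=1 thr1.a=1 thr1.b=1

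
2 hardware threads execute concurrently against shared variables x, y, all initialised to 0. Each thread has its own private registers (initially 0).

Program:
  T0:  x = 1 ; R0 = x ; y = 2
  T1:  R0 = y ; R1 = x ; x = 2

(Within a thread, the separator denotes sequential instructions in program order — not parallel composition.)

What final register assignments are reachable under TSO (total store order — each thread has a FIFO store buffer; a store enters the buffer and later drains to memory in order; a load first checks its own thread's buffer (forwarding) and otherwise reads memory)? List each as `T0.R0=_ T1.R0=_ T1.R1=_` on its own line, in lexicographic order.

T0.R0=1 T1.R0=0 T1.R1=0
T0.R0=1 T1.R0=0 T1.R1=1
T0.R0=1 T1.R0=2 T1.R1=1
T0.R0=2 T1.R0=0 T1.R1=0
T0.R0=2 T1.R0=0 T1.R1=1

outcome vector order: (T0.R0,T1.R0,T1.R1)
|TSO outcomes| = 5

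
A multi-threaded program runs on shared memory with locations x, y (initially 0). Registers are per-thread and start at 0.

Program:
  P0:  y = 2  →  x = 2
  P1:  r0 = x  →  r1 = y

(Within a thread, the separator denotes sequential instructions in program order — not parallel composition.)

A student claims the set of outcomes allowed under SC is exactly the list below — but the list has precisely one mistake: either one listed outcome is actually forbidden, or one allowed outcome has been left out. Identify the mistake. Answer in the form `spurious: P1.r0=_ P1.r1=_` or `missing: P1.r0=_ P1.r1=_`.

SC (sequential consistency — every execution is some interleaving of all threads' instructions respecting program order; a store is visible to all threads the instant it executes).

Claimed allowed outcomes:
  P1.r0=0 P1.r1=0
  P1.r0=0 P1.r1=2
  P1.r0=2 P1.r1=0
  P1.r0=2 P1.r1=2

outcome vector order: (P1.r0,P1.r1)
[SC] allowed = {00 02 22}
claimed∖SC = {20}

spurious: P1.r0=2 P1.r1=0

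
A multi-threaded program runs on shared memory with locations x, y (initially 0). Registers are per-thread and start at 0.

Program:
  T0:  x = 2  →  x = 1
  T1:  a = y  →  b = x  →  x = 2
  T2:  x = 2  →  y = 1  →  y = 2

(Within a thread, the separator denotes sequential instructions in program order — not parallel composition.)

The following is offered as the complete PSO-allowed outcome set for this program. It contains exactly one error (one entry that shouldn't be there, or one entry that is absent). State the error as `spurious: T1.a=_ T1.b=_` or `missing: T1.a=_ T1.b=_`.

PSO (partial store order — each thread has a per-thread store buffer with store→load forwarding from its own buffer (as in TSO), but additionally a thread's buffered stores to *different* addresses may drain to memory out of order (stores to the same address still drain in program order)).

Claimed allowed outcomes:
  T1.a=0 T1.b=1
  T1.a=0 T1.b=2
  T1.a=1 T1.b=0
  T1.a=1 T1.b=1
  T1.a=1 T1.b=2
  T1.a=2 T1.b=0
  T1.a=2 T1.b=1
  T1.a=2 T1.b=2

outcome vector order: (T1.a,T1.b)
under PSO → <0 0> <0 1> <0 2> <1 0> <1 1> <1 2> <2 0> <2 1> <2 2>
PSO∖claimed = {<0 0>}

missing: T1.a=0 T1.b=0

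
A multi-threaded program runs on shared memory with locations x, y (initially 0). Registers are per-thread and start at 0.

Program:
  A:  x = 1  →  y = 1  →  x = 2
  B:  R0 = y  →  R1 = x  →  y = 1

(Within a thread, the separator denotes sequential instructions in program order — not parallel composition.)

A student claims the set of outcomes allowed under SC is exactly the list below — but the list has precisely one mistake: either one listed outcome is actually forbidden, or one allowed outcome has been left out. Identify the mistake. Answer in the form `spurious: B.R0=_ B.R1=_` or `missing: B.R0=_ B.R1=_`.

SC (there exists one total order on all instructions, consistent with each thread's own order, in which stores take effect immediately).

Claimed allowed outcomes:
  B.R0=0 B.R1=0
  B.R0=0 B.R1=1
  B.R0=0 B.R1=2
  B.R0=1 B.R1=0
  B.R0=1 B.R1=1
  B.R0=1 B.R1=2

outcome vector order: (B.R0,B.R1)
SC: 5 outcomes — {00, 01, 02, 11, 12}
claimed∖SC = {10}

spurious: B.R0=1 B.R1=0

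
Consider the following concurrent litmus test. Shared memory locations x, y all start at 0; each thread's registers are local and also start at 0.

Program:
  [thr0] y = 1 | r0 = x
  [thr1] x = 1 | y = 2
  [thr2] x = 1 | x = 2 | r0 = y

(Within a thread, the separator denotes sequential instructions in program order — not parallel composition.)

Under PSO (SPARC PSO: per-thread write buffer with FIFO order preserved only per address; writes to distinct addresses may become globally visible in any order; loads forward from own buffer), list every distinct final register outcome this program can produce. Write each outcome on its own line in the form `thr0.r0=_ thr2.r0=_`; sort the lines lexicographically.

outcome vector order: (thr0.r0,thr2.r0)
|PSO outcomes| = 9

thr0.r0=0 thr2.r0=0
thr0.r0=0 thr2.r0=1
thr0.r0=0 thr2.r0=2
thr0.r0=1 thr2.r0=0
thr0.r0=1 thr2.r0=1
thr0.r0=1 thr2.r0=2
thr0.r0=2 thr2.r0=0
thr0.r0=2 thr2.r0=1
thr0.r0=2 thr2.r0=2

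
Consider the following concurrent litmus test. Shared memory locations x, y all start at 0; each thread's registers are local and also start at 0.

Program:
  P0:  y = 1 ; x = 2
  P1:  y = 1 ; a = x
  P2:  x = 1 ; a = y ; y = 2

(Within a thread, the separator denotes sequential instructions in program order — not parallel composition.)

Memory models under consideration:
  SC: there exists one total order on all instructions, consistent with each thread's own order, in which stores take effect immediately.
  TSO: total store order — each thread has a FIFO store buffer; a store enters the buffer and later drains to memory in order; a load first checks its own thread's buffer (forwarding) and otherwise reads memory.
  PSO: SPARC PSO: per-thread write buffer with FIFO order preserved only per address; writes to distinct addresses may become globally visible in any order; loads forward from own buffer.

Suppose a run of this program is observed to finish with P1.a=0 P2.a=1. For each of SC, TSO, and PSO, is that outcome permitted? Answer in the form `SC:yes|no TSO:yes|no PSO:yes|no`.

SC:yes TSO:yes PSO:yes

outcome vector order: (P1.a,P2.a)
SC: 5 outcomes — {0/1 1/0 1/1 2/0 2/1}
TSO: 6 outcomes — {0/0 0/1 1/0 1/1 2/0 2/1}
PSO: 6 outcomes — {0/0 0/1 1/0 1/1 2/0 2/1}
target 0/1 ∈ {SC,TSO,PSO}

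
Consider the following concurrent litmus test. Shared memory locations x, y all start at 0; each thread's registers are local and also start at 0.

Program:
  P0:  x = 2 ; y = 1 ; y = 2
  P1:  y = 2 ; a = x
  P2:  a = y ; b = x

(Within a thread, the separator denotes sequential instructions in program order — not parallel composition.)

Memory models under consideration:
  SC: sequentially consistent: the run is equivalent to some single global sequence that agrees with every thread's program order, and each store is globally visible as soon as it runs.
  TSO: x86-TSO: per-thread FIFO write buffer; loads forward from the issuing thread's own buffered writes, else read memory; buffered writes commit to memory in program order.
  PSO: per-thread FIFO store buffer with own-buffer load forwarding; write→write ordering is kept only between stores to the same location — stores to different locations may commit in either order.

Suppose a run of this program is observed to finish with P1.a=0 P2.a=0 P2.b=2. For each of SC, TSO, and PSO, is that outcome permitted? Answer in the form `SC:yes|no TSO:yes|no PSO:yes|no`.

outcome vector order: (P1.a,P2.a,P2.b)
under SC → (0,0,0), (0,0,2), (0,1,2), (0,2,0), (0,2,2), (2,0,0), (2,0,2), (2,1,2), (2,2,0), (2,2,2)
under TSO → (0,0,0), (0,0,2), (0,1,2), (0,2,0), (0,2,2), (2,0,0), (2,0,2), (2,1,2), (2,2,0), (2,2,2)
under PSO → (0,0,0), (0,0,2), (0,1,0), (0,1,2), (0,2,0), (0,2,2), (2,0,0), (2,0,2), (2,1,0), (2,1,2), (2,2,0), (2,2,2)
target (0,0,2) ∈ {SC,TSO,PSO}

SC:yes TSO:yes PSO:yes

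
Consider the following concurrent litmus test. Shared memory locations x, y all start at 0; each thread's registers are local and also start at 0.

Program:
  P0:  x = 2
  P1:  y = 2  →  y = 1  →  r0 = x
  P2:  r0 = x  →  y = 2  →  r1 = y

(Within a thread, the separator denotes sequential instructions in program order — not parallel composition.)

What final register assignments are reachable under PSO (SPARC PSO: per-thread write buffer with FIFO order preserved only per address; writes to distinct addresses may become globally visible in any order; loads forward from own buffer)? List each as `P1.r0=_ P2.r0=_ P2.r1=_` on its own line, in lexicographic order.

outcome vector order: (P1.r0,P2.r0,P2.r1)
|PSO outcomes| = 8

P1.r0=0 P2.r0=0 P2.r1=1
P1.r0=0 P2.r0=0 P2.r1=2
P1.r0=0 P2.r0=2 P2.r1=1
P1.r0=0 P2.r0=2 P2.r1=2
P1.r0=2 P2.r0=0 P2.r1=1
P1.r0=2 P2.r0=0 P2.r1=2
P1.r0=2 P2.r0=2 P2.r1=1
P1.r0=2 P2.r0=2 P2.r1=2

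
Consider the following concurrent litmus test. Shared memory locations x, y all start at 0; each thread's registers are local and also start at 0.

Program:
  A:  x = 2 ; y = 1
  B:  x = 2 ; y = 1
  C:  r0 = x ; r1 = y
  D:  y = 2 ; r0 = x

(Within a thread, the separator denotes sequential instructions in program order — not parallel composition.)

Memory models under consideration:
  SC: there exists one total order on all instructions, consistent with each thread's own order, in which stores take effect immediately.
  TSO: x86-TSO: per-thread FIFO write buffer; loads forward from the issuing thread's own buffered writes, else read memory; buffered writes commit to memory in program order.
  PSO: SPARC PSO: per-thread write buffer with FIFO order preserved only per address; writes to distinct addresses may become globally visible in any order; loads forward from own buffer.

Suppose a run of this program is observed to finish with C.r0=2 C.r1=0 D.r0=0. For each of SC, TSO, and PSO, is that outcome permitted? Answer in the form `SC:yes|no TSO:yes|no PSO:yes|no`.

SC:no TSO:yes PSO:yes

outcome vector order: (C.r0,C.r1,D.r0)
SC: 11 outcomes — {0/0/0 0/0/2 0/1/0 0/1/2 0/2/0 0/2/2 2/0/2 2/1/0 2/1/2 2/2/0 2/2/2}
TSO: 12 outcomes — {0/0/0 0/0/2 0/1/0 0/1/2 0/2/0 0/2/2 2/0/0 2/0/2 2/1/0 2/1/2 2/2/0 2/2/2}
PSO: 12 outcomes — {0/0/0 0/0/2 0/1/0 0/1/2 0/2/0 0/2/2 2/0/0 2/0/2 2/1/0 2/1/2 2/2/0 2/2/2}
target 2/0/0 ∈ {TSO,PSO}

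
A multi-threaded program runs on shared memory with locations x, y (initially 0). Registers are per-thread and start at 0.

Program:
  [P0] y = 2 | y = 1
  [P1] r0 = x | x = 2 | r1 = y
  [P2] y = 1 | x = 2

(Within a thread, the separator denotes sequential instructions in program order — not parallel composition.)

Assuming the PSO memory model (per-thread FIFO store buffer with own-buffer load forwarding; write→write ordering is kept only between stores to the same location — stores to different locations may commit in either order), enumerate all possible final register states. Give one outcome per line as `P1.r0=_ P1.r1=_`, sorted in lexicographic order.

P1.r0=0 P1.r1=0
P1.r0=0 P1.r1=1
P1.r0=0 P1.r1=2
P1.r0=2 P1.r1=0
P1.r0=2 P1.r1=1
P1.r0=2 P1.r1=2

outcome vector order: (P1.r0,P1.r1)
|PSO outcomes| = 6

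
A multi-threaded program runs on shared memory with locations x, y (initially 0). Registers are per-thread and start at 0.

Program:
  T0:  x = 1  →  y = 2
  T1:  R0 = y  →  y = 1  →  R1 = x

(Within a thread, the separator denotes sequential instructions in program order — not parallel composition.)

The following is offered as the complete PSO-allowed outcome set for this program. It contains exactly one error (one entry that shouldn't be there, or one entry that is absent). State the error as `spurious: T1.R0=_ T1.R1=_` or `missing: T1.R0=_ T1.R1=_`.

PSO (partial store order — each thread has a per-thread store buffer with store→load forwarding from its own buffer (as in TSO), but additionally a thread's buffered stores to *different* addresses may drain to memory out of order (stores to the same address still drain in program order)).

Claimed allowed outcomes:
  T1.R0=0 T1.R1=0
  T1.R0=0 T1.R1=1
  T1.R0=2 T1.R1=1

missing: T1.R0=2 T1.R1=0

outcome vector order: (T1.R0,T1.R1)
PSO: 4 outcomes — {00 01 20 21}
PSO∖claimed = {20}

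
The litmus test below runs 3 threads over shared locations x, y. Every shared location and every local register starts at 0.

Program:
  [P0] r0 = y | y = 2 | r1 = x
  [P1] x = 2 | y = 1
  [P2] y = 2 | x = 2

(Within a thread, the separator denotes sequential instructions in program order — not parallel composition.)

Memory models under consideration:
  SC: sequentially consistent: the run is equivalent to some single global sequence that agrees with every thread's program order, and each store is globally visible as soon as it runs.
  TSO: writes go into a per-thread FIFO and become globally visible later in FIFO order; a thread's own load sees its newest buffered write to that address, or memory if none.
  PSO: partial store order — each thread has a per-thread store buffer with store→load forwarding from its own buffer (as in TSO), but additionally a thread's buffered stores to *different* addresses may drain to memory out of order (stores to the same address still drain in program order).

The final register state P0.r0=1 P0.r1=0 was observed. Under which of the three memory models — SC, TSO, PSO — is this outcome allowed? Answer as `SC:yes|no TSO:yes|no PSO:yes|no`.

outcome vector order: (P0.r0,P0.r1)
[SC] allowed = {0/0; 0/2; 1/2; 2/0; 2/2}
[TSO] allowed = {0/0; 0/2; 1/2; 2/0; 2/2}
[PSO] allowed = {0/0; 0/2; 1/0; 1/2; 2/0; 2/2}
target 1/0 ∈ {PSO}

SC:no TSO:no PSO:yes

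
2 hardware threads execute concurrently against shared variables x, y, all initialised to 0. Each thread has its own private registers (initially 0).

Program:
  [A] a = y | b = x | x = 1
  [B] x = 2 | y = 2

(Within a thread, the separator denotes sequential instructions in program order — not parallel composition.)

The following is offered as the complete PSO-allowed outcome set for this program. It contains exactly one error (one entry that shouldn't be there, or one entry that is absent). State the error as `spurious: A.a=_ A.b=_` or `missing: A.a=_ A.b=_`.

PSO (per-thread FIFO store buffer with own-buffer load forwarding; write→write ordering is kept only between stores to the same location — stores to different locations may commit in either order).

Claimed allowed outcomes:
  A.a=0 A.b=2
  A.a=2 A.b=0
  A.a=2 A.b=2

missing: A.a=0 A.b=0

outcome vector order: (A.a,A.b)
PSO (4): 00 02 20 22
PSO∖claimed = {00}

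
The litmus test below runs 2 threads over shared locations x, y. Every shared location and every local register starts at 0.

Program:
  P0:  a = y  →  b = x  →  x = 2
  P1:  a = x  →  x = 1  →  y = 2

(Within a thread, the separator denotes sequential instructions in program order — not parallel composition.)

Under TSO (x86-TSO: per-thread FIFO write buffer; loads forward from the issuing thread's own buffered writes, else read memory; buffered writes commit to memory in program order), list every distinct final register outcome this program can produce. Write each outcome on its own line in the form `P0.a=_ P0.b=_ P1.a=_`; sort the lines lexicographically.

outcome vector order: (P0.a,P0.b,P1.a)
|TSO outcomes| = 4

P0.a=0 P0.b=0 P1.a=0
P0.a=0 P0.b=0 P1.a=2
P0.a=0 P0.b=1 P1.a=0
P0.a=2 P0.b=1 P1.a=0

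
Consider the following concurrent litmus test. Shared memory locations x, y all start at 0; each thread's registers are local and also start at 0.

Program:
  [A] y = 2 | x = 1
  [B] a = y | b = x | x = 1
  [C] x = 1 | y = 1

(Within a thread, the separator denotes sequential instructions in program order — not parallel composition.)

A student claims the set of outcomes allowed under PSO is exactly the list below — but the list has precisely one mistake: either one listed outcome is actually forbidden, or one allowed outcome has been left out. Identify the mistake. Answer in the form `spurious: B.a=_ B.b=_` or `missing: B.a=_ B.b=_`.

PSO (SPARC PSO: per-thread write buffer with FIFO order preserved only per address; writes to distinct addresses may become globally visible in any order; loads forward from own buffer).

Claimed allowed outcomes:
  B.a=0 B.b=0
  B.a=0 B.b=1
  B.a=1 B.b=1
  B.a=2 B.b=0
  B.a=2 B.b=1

missing: B.a=1 B.b=0

outcome vector order: (B.a,B.b)
PSO (6): (0,0); (0,1); (1,0); (1,1); (2,0); (2,1)
PSO∖claimed = {(1,0)}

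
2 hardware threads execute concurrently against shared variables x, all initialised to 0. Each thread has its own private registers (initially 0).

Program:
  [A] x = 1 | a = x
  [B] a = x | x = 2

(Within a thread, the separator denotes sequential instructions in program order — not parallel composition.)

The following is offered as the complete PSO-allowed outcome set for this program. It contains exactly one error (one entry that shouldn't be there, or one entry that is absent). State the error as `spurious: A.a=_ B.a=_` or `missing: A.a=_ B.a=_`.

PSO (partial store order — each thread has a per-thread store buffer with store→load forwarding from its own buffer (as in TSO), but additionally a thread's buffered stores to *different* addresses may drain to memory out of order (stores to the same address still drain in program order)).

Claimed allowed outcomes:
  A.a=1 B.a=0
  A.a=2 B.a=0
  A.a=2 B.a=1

outcome vector order: (A.a,B.a)
PSO (4): <1 0> <1 1> <2 0> <2 1>
PSO∖claimed = {<1 1>}

missing: A.a=1 B.a=1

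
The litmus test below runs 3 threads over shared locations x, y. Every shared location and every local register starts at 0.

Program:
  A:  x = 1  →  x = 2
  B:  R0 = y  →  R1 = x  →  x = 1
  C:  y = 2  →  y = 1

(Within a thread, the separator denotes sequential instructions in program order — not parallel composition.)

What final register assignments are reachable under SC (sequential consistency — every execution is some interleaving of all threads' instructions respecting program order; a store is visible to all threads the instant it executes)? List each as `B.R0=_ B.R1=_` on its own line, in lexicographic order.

outcome vector order: (B.R0,B.R1)
|SC outcomes| = 9

B.R0=0 B.R1=0
B.R0=0 B.R1=1
B.R0=0 B.R1=2
B.R0=1 B.R1=0
B.R0=1 B.R1=1
B.R0=1 B.R1=2
B.R0=2 B.R1=0
B.R0=2 B.R1=1
B.R0=2 B.R1=2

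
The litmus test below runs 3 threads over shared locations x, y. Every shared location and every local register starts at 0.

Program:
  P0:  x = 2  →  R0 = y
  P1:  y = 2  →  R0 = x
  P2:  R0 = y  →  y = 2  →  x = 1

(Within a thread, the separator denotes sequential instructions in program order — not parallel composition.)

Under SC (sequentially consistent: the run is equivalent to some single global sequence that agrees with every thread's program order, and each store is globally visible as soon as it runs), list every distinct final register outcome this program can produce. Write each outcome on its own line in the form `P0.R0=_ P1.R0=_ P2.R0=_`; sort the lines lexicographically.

P0.R0=0 P1.R0=1 P2.R0=0
P0.R0=0 P1.R0=1 P2.R0=2
P0.R0=0 P1.R0=2 P2.R0=0
P0.R0=0 P1.R0=2 P2.R0=2
P0.R0=2 P1.R0=0 P2.R0=0
P0.R0=2 P1.R0=0 P2.R0=2
P0.R0=2 P1.R0=1 P2.R0=0
P0.R0=2 P1.R0=1 P2.R0=2
P0.R0=2 P1.R0=2 P2.R0=0
P0.R0=2 P1.R0=2 P2.R0=2

outcome vector order: (P0.R0,P1.R0,P2.R0)
|SC outcomes| = 10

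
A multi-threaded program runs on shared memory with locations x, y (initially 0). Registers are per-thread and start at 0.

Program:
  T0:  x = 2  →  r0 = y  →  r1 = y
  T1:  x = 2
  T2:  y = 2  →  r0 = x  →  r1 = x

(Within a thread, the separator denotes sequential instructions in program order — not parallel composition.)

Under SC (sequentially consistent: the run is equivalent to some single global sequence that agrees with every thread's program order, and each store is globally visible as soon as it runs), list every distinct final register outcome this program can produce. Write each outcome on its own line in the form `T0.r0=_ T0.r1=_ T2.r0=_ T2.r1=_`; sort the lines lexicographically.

T0.r0=0 T0.r1=0 T2.r0=2 T2.r1=2
T0.r0=0 T0.r1=2 T2.r0=2 T2.r1=2
T0.r0=2 T0.r1=2 T2.r0=0 T2.r1=0
T0.r0=2 T0.r1=2 T2.r0=0 T2.r1=2
T0.r0=2 T0.r1=2 T2.r0=2 T2.r1=2

outcome vector order: (T0.r0,T0.r1,T2.r0,T2.r1)
|SC outcomes| = 5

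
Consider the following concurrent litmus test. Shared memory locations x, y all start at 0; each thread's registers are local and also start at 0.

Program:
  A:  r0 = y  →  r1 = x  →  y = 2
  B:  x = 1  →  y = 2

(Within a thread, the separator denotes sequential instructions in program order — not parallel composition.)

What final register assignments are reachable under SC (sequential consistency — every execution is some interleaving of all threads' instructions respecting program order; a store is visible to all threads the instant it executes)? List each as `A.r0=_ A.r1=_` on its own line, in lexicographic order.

A.r0=0 A.r1=0
A.r0=0 A.r1=1
A.r0=2 A.r1=1

outcome vector order: (A.r0,A.r1)
|SC outcomes| = 3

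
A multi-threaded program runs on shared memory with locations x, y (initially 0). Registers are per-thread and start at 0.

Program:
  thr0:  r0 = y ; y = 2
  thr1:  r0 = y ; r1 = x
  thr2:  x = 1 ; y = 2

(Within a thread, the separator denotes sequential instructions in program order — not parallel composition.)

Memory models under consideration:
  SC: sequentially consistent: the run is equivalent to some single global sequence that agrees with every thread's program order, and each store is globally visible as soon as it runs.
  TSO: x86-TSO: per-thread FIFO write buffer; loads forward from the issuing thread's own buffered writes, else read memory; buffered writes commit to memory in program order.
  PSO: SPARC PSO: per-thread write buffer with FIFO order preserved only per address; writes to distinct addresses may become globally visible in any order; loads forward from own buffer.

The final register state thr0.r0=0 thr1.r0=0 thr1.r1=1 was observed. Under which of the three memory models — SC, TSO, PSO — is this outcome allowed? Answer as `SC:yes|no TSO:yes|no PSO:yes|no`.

outcome vector order: (thr0.r0,thr1.r0,thr1.r1)
SC (7): <0 0 0>, <0 0 1>, <0 2 0>, <0 2 1>, <2 0 0>, <2 0 1>, <2 2 1>
TSO (7): <0 0 0>, <0 0 1>, <0 2 0>, <0 2 1>, <2 0 0>, <2 0 1>, <2 2 1>
PSO (8): <0 0 0>, <0 0 1>, <0 2 0>, <0 2 1>, <2 0 0>, <2 0 1>, <2 2 0>, <2 2 1>
target <0 0 1> ∈ {SC,TSO,PSO}

SC:yes TSO:yes PSO:yes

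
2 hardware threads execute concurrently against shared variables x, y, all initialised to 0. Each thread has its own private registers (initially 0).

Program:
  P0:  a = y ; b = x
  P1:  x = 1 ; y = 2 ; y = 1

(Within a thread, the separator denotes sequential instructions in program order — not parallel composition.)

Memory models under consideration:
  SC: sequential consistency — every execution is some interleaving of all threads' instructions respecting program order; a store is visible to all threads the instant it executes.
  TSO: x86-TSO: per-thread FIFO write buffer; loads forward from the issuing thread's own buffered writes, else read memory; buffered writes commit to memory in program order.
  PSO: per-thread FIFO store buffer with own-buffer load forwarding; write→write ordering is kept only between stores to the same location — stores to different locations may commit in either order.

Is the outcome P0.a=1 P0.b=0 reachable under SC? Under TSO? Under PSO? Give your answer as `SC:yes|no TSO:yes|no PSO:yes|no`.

SC:no TSO:no PSO:yes

outcome vector order: (P0.a,P0.b)
under SC → (0,0) (0,1) (1,1) (2,1)
under TSO → (0,0) (0,1) (1,1) (2,1)
under PSO → (0,0) (0,1) (1,0) (1,1) (2,0) (2,1)
target (1,0) ∈ {PSO}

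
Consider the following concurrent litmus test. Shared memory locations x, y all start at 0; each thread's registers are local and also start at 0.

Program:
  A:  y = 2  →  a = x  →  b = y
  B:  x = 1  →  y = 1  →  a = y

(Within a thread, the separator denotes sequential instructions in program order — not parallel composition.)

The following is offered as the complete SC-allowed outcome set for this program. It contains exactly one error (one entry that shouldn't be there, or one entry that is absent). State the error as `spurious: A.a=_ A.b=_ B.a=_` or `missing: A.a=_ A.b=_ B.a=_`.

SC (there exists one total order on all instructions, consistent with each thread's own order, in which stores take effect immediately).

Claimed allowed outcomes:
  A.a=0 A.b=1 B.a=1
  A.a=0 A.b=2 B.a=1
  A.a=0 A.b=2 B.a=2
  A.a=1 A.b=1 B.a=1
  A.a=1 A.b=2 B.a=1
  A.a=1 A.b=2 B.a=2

spurious: A.a=0 A.b=2 B.a=2

outcome vector order: (A.a,A.b,B.a)
under SC → 0/1/1; 0/2/1; 1/1/1; 1/2/1; 1/2/2
claimed∖SC = {0/2/2}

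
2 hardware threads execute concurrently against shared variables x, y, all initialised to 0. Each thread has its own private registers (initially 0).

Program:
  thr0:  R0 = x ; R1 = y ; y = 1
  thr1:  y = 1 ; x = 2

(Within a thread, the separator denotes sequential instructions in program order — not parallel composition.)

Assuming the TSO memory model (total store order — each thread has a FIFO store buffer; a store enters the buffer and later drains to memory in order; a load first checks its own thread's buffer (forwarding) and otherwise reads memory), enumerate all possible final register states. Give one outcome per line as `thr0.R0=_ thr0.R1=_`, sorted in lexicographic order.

outcome vector order: (thr0.R0,thr0.R1)
|TSO outcomes| = 3

thr0.R0=0 thr0.R1=0
thr0.R0=0 thr0.R1=1
thr0.R0=2 thr0.R1=1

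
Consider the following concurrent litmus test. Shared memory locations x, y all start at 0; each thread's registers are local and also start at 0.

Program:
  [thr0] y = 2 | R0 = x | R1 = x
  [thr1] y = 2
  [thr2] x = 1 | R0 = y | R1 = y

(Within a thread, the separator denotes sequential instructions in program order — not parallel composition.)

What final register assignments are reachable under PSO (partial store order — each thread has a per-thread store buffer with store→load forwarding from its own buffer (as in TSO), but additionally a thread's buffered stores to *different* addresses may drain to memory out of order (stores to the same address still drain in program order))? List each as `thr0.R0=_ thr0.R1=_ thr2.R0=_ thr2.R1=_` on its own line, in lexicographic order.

outcome vector order: (thr0.R0,thr0.R1,thr2.R0,thr2.R1)
|PSO outcomes| = 9

thr0.R0=0 thr0.R1=0 thr2.R0=0 thr2.R1=0
thr0.R0=0 thr0.R1=0 thr2.R0=0 thr2.R1=2
thr0.R0=0 thr0.R1=0 thr2.R0=2 thr2.R1=2
thr0.R0=0 thr0.R1=1 thr2.R0=0 thr2.R1=0
thr0.R0=0 thr0.R1=1 thr2.R0=0 thr2.R1=2
thr0.R0=0 thr0.R1=1 thr2.R0=2 thr2.R1=2
thr0.R0=1 thr0.R1=1 thr2.R0=0 thr2.R1=0
thr0.R0=1 thr0.R1=1 thr2.R0=0 thr2.R1=2
thr0.R0=1 thr0.R1=1 thr2.R0=2 thr2.R1=2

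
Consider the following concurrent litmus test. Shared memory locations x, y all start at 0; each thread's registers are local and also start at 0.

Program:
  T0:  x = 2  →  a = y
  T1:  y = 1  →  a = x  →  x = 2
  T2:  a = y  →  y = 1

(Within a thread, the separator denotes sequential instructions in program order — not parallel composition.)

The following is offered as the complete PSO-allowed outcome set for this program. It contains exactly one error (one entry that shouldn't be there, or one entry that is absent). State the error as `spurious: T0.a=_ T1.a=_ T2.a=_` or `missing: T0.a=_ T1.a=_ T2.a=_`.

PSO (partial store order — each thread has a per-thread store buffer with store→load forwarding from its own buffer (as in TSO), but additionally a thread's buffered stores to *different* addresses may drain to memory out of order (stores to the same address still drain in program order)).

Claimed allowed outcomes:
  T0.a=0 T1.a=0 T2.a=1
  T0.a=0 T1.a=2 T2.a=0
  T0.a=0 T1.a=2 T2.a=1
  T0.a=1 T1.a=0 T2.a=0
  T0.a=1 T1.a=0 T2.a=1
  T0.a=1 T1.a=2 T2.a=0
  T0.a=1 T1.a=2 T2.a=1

missing: T0.a=0 T1.a=0 T2.a=0

outcome vector order: (T0.a,T1.a,T2.a)
PSO (8): <0 0 0> <0 0 1> <0 2 0> <0 2 1> <1 0 0> <1 0 1> <1 2 0> <1 2 1>
PSO∖claimed = {<0 0 0>}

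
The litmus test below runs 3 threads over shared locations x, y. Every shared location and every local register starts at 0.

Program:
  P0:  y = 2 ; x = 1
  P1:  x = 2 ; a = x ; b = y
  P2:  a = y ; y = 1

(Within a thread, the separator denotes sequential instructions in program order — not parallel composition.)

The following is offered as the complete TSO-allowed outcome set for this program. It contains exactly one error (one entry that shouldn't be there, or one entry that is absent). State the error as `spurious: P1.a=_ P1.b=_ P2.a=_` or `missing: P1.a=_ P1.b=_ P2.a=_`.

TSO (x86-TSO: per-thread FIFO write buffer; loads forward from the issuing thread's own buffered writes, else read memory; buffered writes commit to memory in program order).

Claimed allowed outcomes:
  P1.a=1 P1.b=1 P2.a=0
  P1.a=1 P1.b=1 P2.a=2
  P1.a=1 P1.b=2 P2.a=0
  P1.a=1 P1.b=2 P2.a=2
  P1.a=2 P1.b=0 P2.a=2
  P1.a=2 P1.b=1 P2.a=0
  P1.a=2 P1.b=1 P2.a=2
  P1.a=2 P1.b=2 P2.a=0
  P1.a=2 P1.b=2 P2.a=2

missing: P1.a=2 P1.b=0 P2.a=0

outcome vector order: (P1.a,P1.b,P2.a)
TSO (10): 1/1/0; 1/1/2; 1/2/0; 1/2/2; 2/0/0; 2/0/2; 2/1/0; 2/1/2; 2/2/0; 2/2/2
TSO∖claimed = {2/0/0}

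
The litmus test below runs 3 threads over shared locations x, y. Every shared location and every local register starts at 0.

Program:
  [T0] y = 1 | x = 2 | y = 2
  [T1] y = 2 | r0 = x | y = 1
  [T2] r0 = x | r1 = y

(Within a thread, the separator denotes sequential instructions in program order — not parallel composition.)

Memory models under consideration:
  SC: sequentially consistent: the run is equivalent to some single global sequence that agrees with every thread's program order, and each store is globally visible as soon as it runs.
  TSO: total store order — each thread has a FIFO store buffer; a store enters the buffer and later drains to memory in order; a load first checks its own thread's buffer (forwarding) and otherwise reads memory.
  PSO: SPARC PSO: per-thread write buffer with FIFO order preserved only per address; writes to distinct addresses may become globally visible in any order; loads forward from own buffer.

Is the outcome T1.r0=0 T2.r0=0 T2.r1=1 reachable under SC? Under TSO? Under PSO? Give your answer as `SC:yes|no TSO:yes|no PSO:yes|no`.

outcome vector order: (T1.r0,T2.r0,T2.r1)
under SC → <0 0 0> <0 0 1> <0 0 2> <0 2 1> <0 2 2> <2 0 0> <2 0 1> <2 0 2> <2 2 1> <2 2 2>
under TSO → <0 0 0> <0 0 1> <0 0 2> <0 2 1> <0 2 2> <2 0 0> <2 0 1> <2 0 2> <2 2 1> <2 2 2>
under PSO → <0 0 0> <0 0 1> <0 0 2> <0 2 0> <0 2 1> <0 2 2> <2 0 0> <2 0 1> <2 0 2> <2 2 0> <2 2 1> <2 2 2>
target <0 0 1> ∈ {SC,TSO,PSO}

SC:yes TSO:yes PSO:yes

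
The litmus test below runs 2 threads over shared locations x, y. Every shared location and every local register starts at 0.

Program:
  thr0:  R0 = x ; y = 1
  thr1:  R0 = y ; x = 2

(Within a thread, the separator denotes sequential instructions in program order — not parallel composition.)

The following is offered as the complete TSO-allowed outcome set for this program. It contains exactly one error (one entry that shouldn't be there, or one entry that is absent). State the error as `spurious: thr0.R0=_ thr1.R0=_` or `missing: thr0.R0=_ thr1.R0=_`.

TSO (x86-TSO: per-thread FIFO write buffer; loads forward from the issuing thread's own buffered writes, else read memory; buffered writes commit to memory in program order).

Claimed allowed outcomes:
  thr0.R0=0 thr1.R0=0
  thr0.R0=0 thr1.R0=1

outcome vector order: (thr0.R0,thr1.R0)
TSO: 3 outcomes — {(0,0) (0,1) (2,0)}
TSO∖claimed = {(2,0)}

missing: thr0.R0=2 thr1.R0=0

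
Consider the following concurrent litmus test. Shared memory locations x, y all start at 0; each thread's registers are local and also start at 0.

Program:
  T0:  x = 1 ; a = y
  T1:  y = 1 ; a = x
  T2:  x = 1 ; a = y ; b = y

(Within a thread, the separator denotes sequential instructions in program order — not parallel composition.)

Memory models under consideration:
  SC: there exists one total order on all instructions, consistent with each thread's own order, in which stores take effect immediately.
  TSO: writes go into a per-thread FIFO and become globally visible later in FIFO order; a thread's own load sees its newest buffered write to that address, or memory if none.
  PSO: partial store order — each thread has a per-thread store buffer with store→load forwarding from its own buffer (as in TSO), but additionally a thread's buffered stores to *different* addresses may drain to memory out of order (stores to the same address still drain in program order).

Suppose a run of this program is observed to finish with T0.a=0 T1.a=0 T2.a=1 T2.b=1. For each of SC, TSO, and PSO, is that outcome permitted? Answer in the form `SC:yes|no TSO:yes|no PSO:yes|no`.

SC:no TSO:yes PSO:yes

outcome vector order: (T0.a,T1.a,T2.a,T2.b)
SC (7): 0/1/0/0, 0/1/0/1, 0/1/1/1, 1/0/1/1, 1/1/0/0, 1/1/0/1, 1/1/1/1
TSO (12): 0/0/0/0, 0/0/0/1, 0/0/1/1, 0/1/0/0, 0/1/0/1, 0/1/1/1, 1/0/0/0, 1/0/0/1, 1/0/1/1, 1/1/0/0, 1/1/0/1, 1/1/1/1
PSO (12): 0/0/0/0, 0/0/0/1, 0/0/1/1, 0/1/0/0, 0/1/0/1, 0/1/1/1, 1/0/0/0, 1/0/0/1, 1/0/1/1, 1/1/0/0, 1/1/0/1, 1/1/1/1
target 0/0/1/1 ∈ {TSO,PSO}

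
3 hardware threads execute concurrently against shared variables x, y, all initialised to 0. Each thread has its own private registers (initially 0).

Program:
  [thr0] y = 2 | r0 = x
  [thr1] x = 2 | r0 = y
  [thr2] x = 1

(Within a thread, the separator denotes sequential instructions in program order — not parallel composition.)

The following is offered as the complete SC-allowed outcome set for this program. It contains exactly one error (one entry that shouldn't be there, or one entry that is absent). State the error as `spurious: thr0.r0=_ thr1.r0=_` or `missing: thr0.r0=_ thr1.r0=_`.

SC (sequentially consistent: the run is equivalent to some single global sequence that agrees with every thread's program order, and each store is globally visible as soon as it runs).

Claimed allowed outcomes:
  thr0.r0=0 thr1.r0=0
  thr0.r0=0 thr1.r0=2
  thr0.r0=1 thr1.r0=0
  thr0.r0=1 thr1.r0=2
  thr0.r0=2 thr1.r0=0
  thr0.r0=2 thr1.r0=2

outcome vector order: (thr0.r0,thr1.r0)
[SC] allowed = {02, 10, 12, 20, 22}
claimed∖SC = {00}

spurious: thr0.r0=0 thr1.r0=0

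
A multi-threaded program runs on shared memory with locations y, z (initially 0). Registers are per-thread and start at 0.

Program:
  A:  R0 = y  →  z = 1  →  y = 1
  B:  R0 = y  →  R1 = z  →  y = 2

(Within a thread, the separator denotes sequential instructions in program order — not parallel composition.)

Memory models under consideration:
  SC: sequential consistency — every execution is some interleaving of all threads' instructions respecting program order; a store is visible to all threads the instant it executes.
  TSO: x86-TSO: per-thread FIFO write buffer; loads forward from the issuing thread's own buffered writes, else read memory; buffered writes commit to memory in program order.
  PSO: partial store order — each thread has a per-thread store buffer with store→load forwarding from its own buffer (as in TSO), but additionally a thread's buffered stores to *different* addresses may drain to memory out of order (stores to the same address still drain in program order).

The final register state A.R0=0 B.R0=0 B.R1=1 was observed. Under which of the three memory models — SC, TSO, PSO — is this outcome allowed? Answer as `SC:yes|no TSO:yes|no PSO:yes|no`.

SC:yes TSO:yes PSO:yes

outcome vector order: (A.R0,B.R0,B.R1)
SC: 4 outcomes — {0/0/0 0/0/1 0/1/1 2/0/0}
TSO: 4 outcomes — {0/0/0 0/0/1 0/1/1 2/0/0}
PSO: 5 outcomes — {0/0/0 0/0/1 0/1/0 0/1/1 2/0/0}
target 0/0/1 ∈ {SC,TSO,PSO}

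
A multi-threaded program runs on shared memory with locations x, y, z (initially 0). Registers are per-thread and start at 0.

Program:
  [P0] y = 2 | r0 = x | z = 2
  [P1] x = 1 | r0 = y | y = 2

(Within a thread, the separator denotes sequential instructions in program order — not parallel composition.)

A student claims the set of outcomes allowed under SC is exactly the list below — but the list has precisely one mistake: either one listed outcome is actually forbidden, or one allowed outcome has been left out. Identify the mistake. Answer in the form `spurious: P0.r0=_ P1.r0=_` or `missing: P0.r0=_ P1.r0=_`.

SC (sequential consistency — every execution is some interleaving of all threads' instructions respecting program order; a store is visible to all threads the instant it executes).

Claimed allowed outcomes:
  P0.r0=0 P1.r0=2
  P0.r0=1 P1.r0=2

outcome vector order: (P0.r0,P1.r0)
SC (3): (0,2); (1,0); (1,2)
SC∖claimed = {(1,0)}

missing: P0.r0=1 P1.r0=0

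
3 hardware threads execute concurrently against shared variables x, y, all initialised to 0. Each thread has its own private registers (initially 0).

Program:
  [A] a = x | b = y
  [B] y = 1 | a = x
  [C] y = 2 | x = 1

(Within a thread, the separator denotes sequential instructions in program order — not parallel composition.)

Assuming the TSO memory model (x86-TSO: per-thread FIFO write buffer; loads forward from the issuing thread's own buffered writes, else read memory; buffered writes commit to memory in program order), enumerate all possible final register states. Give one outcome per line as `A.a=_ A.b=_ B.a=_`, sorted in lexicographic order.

A.a=0 A.b=0 B.a=0
A.a=0 A.b=0 B.a=1
A.a=0 A.b=1 B.a=0
A.a=0 A.b=1 B.a=1
A.a=0 A.b=2 B.a=0
A.a=0 A.b=2 B.a=1
A.a=1 A.b=1 B.a=0
A.a=1 A.b=1 B.a=1
A.a=1 A.b=2 B.a=0
A.a=1 A.b=2 B.a=1

outcome vector order: (A.a,A.b,B.a)
|TSO outcomes| = 10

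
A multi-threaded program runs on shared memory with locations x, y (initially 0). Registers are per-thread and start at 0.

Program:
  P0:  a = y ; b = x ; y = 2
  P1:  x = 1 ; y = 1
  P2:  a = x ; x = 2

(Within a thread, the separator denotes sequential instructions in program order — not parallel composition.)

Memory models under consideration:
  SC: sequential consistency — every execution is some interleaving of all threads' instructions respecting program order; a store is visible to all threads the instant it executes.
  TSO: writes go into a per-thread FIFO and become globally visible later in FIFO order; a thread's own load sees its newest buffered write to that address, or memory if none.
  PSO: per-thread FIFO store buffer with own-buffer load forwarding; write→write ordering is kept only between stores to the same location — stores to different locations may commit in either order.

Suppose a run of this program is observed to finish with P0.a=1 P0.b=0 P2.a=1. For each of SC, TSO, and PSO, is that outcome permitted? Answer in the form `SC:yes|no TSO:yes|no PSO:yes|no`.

SC:no TSO:no PSO:yes

outcome vector order: (P0.a,P0.b,P2.a)
under SC → <0 0 0> <0 0 1> <0 1 0> <0 1 1> <0 2 0> <0 2 1> <1 1 0> <1 1 1> <1 2 0> <1 2 1>
under TSO → <0 0 0> <0 0 1> <0 1 0> <0 1 1> <0 2 0> <0 2 1> <1 1 0> <1 1 1> <1 2 0> <1 2 1>
under PSO → <0 0 0> <0 0 1> <0 1 0> <0 1 1> <0 2 0> <0 2 1> <1 0 0> <1 0 1> <1 1 0> <1 1 1> <1 2 0> <1 2 1>
target <1 0 1> ∈ {PSO}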